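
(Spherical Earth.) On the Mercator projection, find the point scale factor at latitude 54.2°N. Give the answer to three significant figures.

For Mercator, h = k = sec φ (a conformal cylindrical projection has a single point scale, 1/cos φ).
k = 1/cos 54.2° = 1/0.5850 = 1.710.

1.71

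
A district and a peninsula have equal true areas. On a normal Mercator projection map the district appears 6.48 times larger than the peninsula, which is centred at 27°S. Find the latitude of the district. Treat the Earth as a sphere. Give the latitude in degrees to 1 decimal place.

For equal true areas on Mercator, apparent areas scale as sec²φ, so the ratio is cos²φ₂ / cos²φ₁.
cos²φ₂ / cos²φ₁ = 6.48  ⇒  cos φ₁ = cos 27° / √6.48 = 0.8910/2.546 = 0.3500.
φ₁ = arccos(0.3500) ≈ 69.5°.

69.5°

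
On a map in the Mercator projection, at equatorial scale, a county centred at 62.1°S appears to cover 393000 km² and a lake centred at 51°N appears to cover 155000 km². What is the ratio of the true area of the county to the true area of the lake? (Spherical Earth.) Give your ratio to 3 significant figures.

On Mercator the areal scale is sec²φ, so true area = apparent × cos²φ.
True area of county: 393000 × cos²(62.1°) = 393000 × 0.2190 = 86050 km².
True area of lake: 155000 × cos²(51°) = 155000 × 0.3960 = 61390 km².
Ratio = 86050 / 61390 ≈ 1.40.

1.40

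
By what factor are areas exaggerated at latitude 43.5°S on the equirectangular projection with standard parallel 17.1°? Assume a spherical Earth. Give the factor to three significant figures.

In the equirectangular projection with standard parallel φ₀ = 17.1° (x = Rλ cos φ₀, y = Rφ), meridians are true-scale (h = 1) and the parallel scale is k = cos φ₀ / cos φ.
Areal scale = h·k = 1 × cos φ₀ / cos φ; at 43.5°, h = 1.000, k = 1.318, so h·k = 1.318.

1.32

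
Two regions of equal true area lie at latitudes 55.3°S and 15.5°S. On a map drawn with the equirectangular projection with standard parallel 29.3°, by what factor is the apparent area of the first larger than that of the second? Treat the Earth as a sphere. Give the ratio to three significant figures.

The equidistant cylindrical projection with φ₀ = 29.3° has h = 1 (meridians true) and k = cos φ₀ / cos φ along parallels.
Areal scale at 55.3°: h·k = 1.000 × 1.532 = 1.532.
Areal scale at 15.5°: h·k = 1.000 × 0.9050 = 0.9050.
Ratio = 1.532/0.9050 ≈ 1.69.

1.69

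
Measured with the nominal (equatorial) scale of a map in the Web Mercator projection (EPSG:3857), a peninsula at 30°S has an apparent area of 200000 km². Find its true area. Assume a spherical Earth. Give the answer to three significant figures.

The Mercator projection is conformal; its linear scale factor is the same in every direction and equals sec φ = 1/cos φ.
Areal scale = k² = sec²φ = 1/cos²(30°) = 1/0.8660² = 1.333.
True area = apparent / (areal scale) = 200000 / 1.333 ≈ 150000 km².

150000 km²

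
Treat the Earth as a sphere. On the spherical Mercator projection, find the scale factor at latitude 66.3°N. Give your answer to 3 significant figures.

The Mercator projection is conformal; its linear scale factor is the same in every direction and equals sec φ = 1/cos φ.
k = 1/cos 66.3° = 1/0.4019 = 2.488.

2.49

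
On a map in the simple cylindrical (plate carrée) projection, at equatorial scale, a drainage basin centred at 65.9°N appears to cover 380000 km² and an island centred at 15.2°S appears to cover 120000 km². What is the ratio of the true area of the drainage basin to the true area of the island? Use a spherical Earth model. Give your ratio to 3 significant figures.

Plate carrée has h = 1 and k = sec φ, giving areal scale sec φ; true area = (apparent area) · cos φ.
True area of drainage basin: 380000 × cos(65.9°) = 380000 × 0.4083 = 155200 km².
True area of island: 120000 × cos(15.2°) = 120000 × 0.9650 = 115800 km².
Ratio = 155200 / 115800 ≈ 1.34.

1.34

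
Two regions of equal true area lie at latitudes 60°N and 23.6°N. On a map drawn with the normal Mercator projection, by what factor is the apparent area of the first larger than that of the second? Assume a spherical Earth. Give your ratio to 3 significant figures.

3.36

On Mercator, area is exaggerated by sec²φ = 1/cos²φ.
At 60°: sec²(60°) = 1/0.5000² = 4.000.
At 23.6°: sec²(23.6°) = 1/0.9164² = 1.191.
Ratio = 4.000/1.191 = cos²(23.6°)/cos²(60°) ≈ 3.36.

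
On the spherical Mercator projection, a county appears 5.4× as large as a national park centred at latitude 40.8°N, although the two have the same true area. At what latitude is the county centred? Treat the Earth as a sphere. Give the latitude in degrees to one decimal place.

71.0°

On Mercator, (apparent₁)/(apparent₂) = sec²φ₁ / sec²φ₂ when true areas are equal.
cos²φ₂ / cos²φ₁ = 5.4  ⇒  cos φ₁ = cos 40.8° / √5.4 = 0.7570/2.324 = 0.3258.
φ₁ = arccos(0.3258) ≈ 71.0°.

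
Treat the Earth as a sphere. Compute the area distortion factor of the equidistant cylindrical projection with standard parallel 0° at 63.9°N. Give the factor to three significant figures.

2.27

In the plate carrée (x = Rλ, y = Rφ), meridians are true-scale (h = 1) and parallels are stretched by k = sec φ.
Areal scale = h·k = 1 × sec φ; at 63.9°, h = 1.000, k = 2.273, so h·k = 2.273.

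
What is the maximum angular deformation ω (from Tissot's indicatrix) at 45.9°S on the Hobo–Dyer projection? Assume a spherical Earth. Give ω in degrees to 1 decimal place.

15.0°

Hobo–Dyer is a cylindrical equal-area projection with standard parallels at ±37.5°. Cylindrical equal-area (φ₀ = 37.5°): h = cos φ / cos 37.5° along meridians, k = cos 37.5° / cos φ along parallels; h·k = 1.
At 45.9°: h = 0.8772, k = 1.140; principal scales a = 1.140, b = 0.8772.
sin(ω/2) = (a − b)/(a + b) = 0.2628/2.017 = 0.1303, so ω = 2 arcsin(0.1303) ≈ 15.0°.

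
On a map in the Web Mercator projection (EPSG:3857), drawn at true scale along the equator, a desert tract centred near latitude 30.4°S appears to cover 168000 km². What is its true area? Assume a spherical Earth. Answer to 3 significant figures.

The Mercator projection is conformal; its linear scale factor is the same in every direction and equals sec φ = 1/cos φ.
Areal scale = k² = sec²φ = 1/cos²(30.4°) = 1/0.8625² = 1.344.
True area = apparent / (areal scale) = 168000 / 1.344 ≈ 125000 km².

125000 km²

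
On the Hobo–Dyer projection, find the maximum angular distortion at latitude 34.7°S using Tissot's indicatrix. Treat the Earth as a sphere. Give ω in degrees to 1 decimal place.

4.1°

Hobo–Dyer is a cylindrical equal-area projection with standard parallels at ±37.5°. For cylindrical equal-area with standard parallel φ₀, h = cos φ / cos φ₀ and k = cos φ₀ / cos φ, so h·k = 1.
At 34.7°: h = 1.036, k = 0.9650; principal scales a = 1.036, b = 0.9650.
sin(ω/2) = (a − b)/(a + b) = 0.07131/2.001 = 0.03563, so ω = 2 arcsin(0.03563) ≈ 4.1°.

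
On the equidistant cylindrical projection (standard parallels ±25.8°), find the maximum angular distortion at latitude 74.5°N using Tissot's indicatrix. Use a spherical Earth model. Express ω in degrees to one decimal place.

In the equirectangular projection with standard parallel φ₀ = 25.8° (x = Rλ cos φ₀, y = Rφ), meridians are true-scale (h = 1) and the parallel scale is k = cos φ₀ / cos φ.
At 74.5°: h = 1.000, k = 3.369; principal scales a = 3.369, b = 1.000.
sin(ω/2) = (a − b)/(a + b) = 2.369/4.369 = 0.5422, so ω = 2 arcsin(0.5422) ≈ 65.7°.

65.7°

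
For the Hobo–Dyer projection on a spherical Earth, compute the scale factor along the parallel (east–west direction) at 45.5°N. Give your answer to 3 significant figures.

The Hobo–Dyer projection is cylindrical equal-area with φ₀ = 37.5°. A cylindrical equal-area projection with standard parallel φ₀ has meridian scale h = cos φ / cos φ₀ and parallel scale k = cos φ₀ / cos φ (so areas are preserved, h·k = 1).
k = cos 37.5° / cos 45.5° = 0.7934/0.7009 = 1.132.

1.13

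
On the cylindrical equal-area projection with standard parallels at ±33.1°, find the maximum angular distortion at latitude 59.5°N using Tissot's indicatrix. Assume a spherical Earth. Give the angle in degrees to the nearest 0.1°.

55.2°

Cylindrical equal-area (φ₀ = 33.1°): h = cos φ / cos 33.1° along meridians, k = cos 33.1° / cos φ along parallels; h·k = 1.
At 59.5°: h = 0.6059, k = 1.651; principal scales a = 1.651, b = 0.6059.
sin(ω/2) = (a − b)/(a + b) = 1.045/2.256 = 0.4630, so ω = 2 arcsin(0.4630) ≈ 55.2°.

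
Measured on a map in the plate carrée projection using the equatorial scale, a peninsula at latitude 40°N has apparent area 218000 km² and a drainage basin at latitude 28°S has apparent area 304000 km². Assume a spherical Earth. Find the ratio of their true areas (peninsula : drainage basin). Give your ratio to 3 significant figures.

0.622

On the plate carrée, areal scale = h·k = 1 × sec φ, so true area = apparent × cos φ.
True area of peninsula: 218000 × cos(40°) = 218000 × 0.7660 = 167000 km².
True area of drainage basin: 304000 × cos(28°) = 304000 × 0.8829 = 268400 km².
Ratio = 167000 / 268400 ≈ 0.622.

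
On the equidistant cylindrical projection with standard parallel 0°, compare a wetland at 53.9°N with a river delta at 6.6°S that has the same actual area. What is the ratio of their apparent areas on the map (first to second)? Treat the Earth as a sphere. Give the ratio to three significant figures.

1.69

For the equirectangular projection with φ₀ = 0 (plate carrée), h = 1 along meridians and k = sec φ along parallels.
Areal scale at 53.9°: h·k = 1.000 × 1.697 = 1.697.
Areal scale at 6.6°: h·k = 1.000 × 1.007 = 1.007.
Ratio = 1.697/1.007 ≈ 1.69.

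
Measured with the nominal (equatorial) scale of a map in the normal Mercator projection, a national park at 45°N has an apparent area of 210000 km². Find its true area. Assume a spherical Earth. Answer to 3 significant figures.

105000 km²

Mercator is conformal, so the point scale is isotropic: h = k = sec φ = 1/cos φ.
Areal scale = k² = sec²φ = 1/cos²(45°) = 1/0.7071² = 2.000.
True area = apparent / (areal scale) = 210000 / 2.000 ≈ 105000 km².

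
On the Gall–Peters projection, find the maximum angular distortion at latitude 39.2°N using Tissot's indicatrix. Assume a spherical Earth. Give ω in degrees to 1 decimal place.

10.5°

Gall–Peters is a cylindrical equal-area projection with standard parallels at ±45°. Cylindrical equal-area (φ₀ = 45°): h = cos φ / cos 45° along meridians, k = cos 45° / cos φ along parallels; h·k = 1.
At 39.2°: h = 1.096, k = 0.9125; principal scales a = 1.096, b = 0.9125.
sin(ω/2) = (a − b)/(a + b) = 0.1835/2.008 = 0.09135, so ω = 2 arcsin(0.09135) ≈ 10.5°.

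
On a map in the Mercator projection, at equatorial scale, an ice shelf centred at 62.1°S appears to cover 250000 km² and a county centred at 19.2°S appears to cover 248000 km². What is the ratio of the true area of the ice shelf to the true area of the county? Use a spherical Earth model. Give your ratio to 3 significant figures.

0.247

On Mercator the areal scale is sec²φ, so true area = apparent × cos²φ.
True area of ice shelf: 250000 × cos²(62.1°) = 250000 × 0.2190 = 54740 km².
True area of county: 248000 × cos²(19.2°) = 248000 × 0.8918 = 221200 km².
Ratio = 54740 / 221200 ≈ 0.247.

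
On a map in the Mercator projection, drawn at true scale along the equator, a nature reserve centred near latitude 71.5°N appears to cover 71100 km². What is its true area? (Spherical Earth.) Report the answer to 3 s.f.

7160 km²

The Mercator projection is conformal; its linear scale factor is the same in every direction and equals sec φ = 1/cos φ.
Areal scale = k² = sec²φ = 1/cos²(71.5°) = 1/0.3173² = 9.932.
True area = apparent / (areal scale) = 71100 / 9.932 ≈ 7160 km².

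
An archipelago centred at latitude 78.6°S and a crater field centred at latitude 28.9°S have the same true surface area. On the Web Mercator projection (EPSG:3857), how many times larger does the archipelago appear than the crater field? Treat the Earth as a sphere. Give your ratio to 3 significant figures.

19.6

Mercator is conformal with k = sec φ, so areal scale = k² = sec²φ.
At 78.6°: sec²(78.6°) = 1/0.1977² = 25.60.
At 28.9°: sec²(28.9°) = 1/0.8755² = 1.305.
Ratio = 25.60/1.305 = cos²(28.9°)/cos²(78.6°) ≈ 19.6.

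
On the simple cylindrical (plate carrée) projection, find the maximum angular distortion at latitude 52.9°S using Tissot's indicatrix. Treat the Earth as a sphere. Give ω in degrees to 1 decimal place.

28.7°

In the plate carrée (x = Rλ, y = Rφ), meridians are true-scale (h = 1) and parallels are stretched by k = sec φ.
At 52.9°: h = 1.000, k = 1.658; principal scales a = 1.658, b = 1.000.
sin(ω/2) = (a − b)/(a + b) = 0.6578/2.658 = 0.2475, so ω = 2 arcsin(0.2475) ≈ 28.7°.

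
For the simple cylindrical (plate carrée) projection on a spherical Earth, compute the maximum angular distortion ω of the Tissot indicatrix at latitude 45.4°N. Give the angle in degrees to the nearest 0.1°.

In the plate carrée (x = Rλ, y = Rφ), meridians are true-scale (h = 1) and parallels are stretched by k = sec φ.
At 45.4°: h = 1.000, k = 1.424; principal scales a = 1.424, b = 1.000.
sin(ω/2) = (a − b)/(a + b) = 0.4242/2.424 = 0.1750, so ω = 2 arcsin(0.1750) ≈ 20.2°.

20.2°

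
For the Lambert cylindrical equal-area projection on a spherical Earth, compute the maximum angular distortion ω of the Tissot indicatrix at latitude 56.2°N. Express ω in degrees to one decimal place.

63.7°

The Lambert cylindrical equal-area projection is the cylindrical equal-area projection with its standard parallel at the equator (φ₀ = 0). A cylindrical equal-area projection with standard parallel φ₀ has meridian scale h = cos φ / cos φ₀ and parallel scale k = cos φ₀ / cos φ (so areas are preserved, h·k = 1).
At 56.2°: h = 0.5563, k = 1.798; principal scales a = 1.798, b = 0.5563.
sin(ω/2) = (a − b)/(a + b) = 1.241/2.354 = 0.5273, so ω = 2 arcsin(0.5273) ≈ 63.7°.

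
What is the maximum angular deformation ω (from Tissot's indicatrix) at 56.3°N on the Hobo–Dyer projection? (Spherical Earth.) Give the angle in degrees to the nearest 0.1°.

The Hobo–Dyer projection is cylindrical equal-area with φ₀ = 37.5°. Cylindrical equal-area (φ₀ = 37.5°): h = cos φ / cos 37.5° along meridians, k = cos 37.5° / cos φ along parallels; h·k = 1.
At 56.3°: h = 0.6994, k = 1.430; principal scales a = 1.430, b = 0.6994.
sin(ω/2) = (a − b)/(a + b) = 0.7305/2.129 = 0.3431, so ω = 2 arcsin(0.3431) ≈ 40.1°.

40.1°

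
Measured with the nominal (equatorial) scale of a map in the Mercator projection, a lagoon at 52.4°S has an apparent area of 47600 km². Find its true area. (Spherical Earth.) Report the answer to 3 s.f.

The Mercator projection is conformal; its linear scale factor is the same in every direction and equals sec φ = 1/cos φ.
Areal scale = k² = sec²φ = 1/cos²(52.4°) = 1/0.6101² = 2.686.
True area = apparent / (areal scale) = 47600 / 2.686 ≈ 17700 km².

17700 km²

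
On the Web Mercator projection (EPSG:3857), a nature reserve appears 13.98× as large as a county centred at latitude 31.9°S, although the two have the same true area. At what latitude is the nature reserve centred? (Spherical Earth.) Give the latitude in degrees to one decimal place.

Mercator areal scale is sec²φ, so apparent-area ratio = sec²φ₁ / sec²φ₂ = cos²φ₂ / cos²φ₁.
cos²φ₂ / cos²φ₁ = 13.98  ⇒  cos φ₁ = cos 31.9° / √13.98 = 0.8490/3.739 = 0.2271.
φ₁ = arccos(0.2271) ≈ 76.9°.

76.9°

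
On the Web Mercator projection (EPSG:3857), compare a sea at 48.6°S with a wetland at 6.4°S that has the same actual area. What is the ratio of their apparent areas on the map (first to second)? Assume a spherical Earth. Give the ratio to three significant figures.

On Mercator, area is exaggerated by sec²φ = 1/cos²φ.
At 48.6°: sec²(48.6°) = 1/0.6613² = 2.287.
At 6.4°: sec²(6.4°) = 1/0.9938² = 1.013.
Ratio = 2.287/1.013 = cos²(6.4°)/cos²(48.6°) ≈ 2.26.

2.26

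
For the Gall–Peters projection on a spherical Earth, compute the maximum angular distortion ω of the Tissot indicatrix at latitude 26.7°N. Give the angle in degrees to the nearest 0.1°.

26.6°

The Gall–Peters projection is cylindrical equal-area with φ₀ = 45°. A cylindrical equal-area projection with standard parallel φ₀ has meridian scale h = cos φ / cos φ₀ and parallel scale k = cos φ₀ / cos φ (so areas are preserved, h·k = 1).
At 26.7°: h = 1.263, k = 0.7915; principal scales a = 1.263, b = 0.7915.
sin(ω/2) = (a − b)/(a + b) = 0.4719/2.055 = 0.2297, so ω = 2 arcsin(0.2297) ≈ 26.6°.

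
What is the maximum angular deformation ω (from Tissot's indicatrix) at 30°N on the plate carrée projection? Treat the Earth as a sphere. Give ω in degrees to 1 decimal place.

8.2°

Plate carrée maps x = Rλ, y = Rφ. The meridian scale is h = 1 and the parallel scale is k = 1/cos φ = sec φ.
At 30°: h = 1.000, k = 1.155; principal scales a = 1.155, b = 1.000.
sin(ω/2) = (a − b)/(a + b) = 0.1547/2.155 = 0.07180, so ω = 2 arcsin(0.07180) ≈ 8.2°.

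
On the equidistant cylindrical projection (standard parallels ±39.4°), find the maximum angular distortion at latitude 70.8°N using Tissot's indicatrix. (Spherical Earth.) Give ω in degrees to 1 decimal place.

In the equirectangular projection with standard parallel φ₀ = 39.4° (x = Rλ cos φ₀, y = Rφ), meridians are true-scale (h = 1) and the parallel scale is k = cos φ₀ / cos φ.
At 70.8°: h = 1.000, k = 2.350; principal scales a = 2.350, b = 1.000.
sin(ω/2) = (a − b)/(a + b) = 1.350/3.350 = 0.4029, so ω = 2 arcsin(0.4029) ≈ 47.5°.

47.5°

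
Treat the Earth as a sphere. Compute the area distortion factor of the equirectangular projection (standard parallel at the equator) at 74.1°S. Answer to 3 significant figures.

3.65

For the equirectangular projection with φ₀ = 0 (plate carrée), h = 1 along meridians and k = sec φ along parallels.
Areal scale = h·k = 1 × sec φ; at 74.1°, h = 1.000, k = 3.650, so h·k = 3.650.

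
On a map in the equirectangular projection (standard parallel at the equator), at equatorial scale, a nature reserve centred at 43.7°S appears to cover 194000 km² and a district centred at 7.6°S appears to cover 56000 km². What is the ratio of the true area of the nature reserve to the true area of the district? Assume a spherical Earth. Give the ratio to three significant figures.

2.53

Plate carrée has h = 1 and k = sec φ, giving areal scale sec φ; true area = (apparent area) · cos φ.
True area of nature reserve: 194000 × cos(43.7°) = 194000 × 0.7230 = 140300 km².
True area of district: 56000 × cos(7.6°) = 56000 × 0.9912 = 55510 km².
Ratio = 140300 / 55510 ≈ 2.53.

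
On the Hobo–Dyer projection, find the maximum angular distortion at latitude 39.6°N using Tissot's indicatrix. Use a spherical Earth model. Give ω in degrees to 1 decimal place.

Hobo–Dyer is a cylindrical equal-area projection with standard parallels at ±37.5°. Cylindrical equal-area (φ₀ = 37.5°): h = cos φ / cos 37.5° along meridians, k = cos 37.5° / cos φ along parallels; h·k = 1.
At 39.6°: h = 0.9712, k = 1.030; principal scales a = 1.030, b = 0.9712.
sin(ω/2) = (a − b)/(a + b) = 0.05843/2.001 = 0.02920, so ω = 2 arcsin(0.02920) ≈ 3.3°.

3.3°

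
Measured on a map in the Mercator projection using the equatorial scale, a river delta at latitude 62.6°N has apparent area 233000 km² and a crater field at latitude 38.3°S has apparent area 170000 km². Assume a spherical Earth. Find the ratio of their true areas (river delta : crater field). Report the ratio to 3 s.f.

On Mercator the areal scale is sec²φ, so true area = apparent × cos²φ.
True area of river delta: 233000 × cos²(62.6°) = 233000 × 0.2118 = 49350 km².
True area of crater field: 170000 × cos²(38.3°) = 170000 × 0.6159 = 104700 km².
Ratio = 49350 / 104700 ≈ 0.471.

0.471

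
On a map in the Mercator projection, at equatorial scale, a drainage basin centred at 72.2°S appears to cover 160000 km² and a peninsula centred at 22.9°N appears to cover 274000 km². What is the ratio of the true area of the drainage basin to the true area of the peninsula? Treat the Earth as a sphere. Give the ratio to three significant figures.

Since Mercator area scale is 1/cos²φ, the true area equals the apparent area multiplied by cos²φ.
True area of drainage basin: 160000 × cos²(72.2°) = 160000 × 0.09345 = 14950 km².
True area of peninsula: 274000 × cos²(22.9°) = 274000 × 0.8486 = 232500 km².
Ratio = 14950 / 232500 ≈ 0.0643.

0.0643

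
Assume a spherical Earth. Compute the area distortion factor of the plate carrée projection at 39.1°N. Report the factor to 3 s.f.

1.29

In the plate carrée (x = Rλ, y = Rφ), meridians are true-scale (h = 1) and parallels are stretched by k = sec φ.
Areal scale = h·k = 1 × sec φ; at 39.1°, h = 1.000, k = 1.289, so h·k = 1.289.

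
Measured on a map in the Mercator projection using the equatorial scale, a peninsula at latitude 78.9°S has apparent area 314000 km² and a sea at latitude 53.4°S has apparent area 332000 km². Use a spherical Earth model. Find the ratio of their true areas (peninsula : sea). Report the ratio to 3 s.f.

Mercator's areal exaggeration is sec²φ; hence true area = (apparent area) · cos²φ.
True area of peninsula: 314000 × cos²(78.9°) = 314000 × 0.03706 = 11640 km².
True area of sea: 332000 × cos²(53.4°) = 332000 × 0.3555 = 118000 km².
Ratio = 11640 / 118000 ≈ 0.0986.

0.0986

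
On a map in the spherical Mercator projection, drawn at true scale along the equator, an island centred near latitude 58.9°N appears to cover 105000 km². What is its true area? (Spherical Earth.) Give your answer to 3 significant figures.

28000 km²

For Mercator, h = k = sec φ (a conformal cylindrical projection has a single point scale, 1/cos φ).
Areal scale = k² = sec²φ = 1/cos²(58.9°) = 1/0.5165² = 3.748.
True area = apparent / (areal scale) = 105000 / 3.748 ≈ 28000 km².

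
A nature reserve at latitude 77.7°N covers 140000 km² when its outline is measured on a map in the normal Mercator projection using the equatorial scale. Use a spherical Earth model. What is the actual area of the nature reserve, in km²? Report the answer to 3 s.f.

The Mercator projection is conformal; its linear scale factor is the same in every direction and equals sec φ = 1/cos φ.
Areal scale = k² = sec²φ = 1/cos²(77.7°) = 1/0.2130² = 22.04.
True area = apparent / (areal scale) = 140000 / 22.04 ≈ 6350 km².

6350 km²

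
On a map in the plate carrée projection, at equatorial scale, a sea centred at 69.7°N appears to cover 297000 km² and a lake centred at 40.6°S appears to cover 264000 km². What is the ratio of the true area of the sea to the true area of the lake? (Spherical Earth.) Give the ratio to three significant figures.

0.514

On the plate carrée, areal scale = h·k = 1 × sec φ, so true area = apparent × cos φ.
True area of sea: 297000 × cos(69.7°) = 297000 × 0.3469 = 103000 km².
True area of lake: 264000 × cos(40.6°) = 264000 × 0.7593 = 200400 km².
Ratio = 103000 / 200400 ≈ 0.514.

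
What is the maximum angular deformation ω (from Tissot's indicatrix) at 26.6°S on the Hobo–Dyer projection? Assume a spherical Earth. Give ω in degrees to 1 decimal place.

Hobo–Dyer is a cylindrical equal-area projection with standard parallels at ±37.5°. For cylindrical equal-area with standard parallel φ₀, h = cos φ / cos φ₀ and k = cos φ₀ / cos φ, so h·k = 1.
At 26.6°: h = 1.127, k = 0.8873; principal scales a = 1.127, b = 0.8873.
sin(ω/2) = (a − b)/(a + b) = 0.2398/2.014 = 0.1190, so ω = 2 arcsin(0.1190) ≈ 13.7°.

13.7°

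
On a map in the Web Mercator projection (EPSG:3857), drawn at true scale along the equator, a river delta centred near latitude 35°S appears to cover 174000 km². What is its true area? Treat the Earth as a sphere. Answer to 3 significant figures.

117000 km²

For Mercator, h = k = sec φ (a conformal cylindrical projection has a single point scale, 1/cos φ).
Areal scale = k² = sec²φ = 1/cos²(35°) = 1/0.8192² = 1.490.
True area = apparent / (areal scale) = 174000 / 1.490 ≈ 117000 km².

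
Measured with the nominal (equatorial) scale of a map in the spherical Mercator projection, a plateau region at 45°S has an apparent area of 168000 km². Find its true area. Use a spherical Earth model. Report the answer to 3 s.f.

84000 km²

The Mercator projection is conformal; its linear scale factor is the same in every direction and equals sec φ = 1/cos φ.
Areal scale = k² = sec²φ = 1/cos²(45°) = 1/0.7071² = 2.000.
True area = apparent / (areal scale) = 168000 / 2.000 ≈ 84000 km².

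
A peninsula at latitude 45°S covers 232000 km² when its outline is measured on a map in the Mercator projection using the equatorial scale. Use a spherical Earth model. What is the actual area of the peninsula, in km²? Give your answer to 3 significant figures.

The Mercator projection is conformal; its linear scale factor is the same in every direction and equals sec φ = 1/cos φ.
Areal scale = k² = sec²φ = 1/cos²(45°) = 1/0.7071² = 2.000.
True area = apparent / (areal scale) = 232000 / 2.000 ≈ 116000 km².

116000 km²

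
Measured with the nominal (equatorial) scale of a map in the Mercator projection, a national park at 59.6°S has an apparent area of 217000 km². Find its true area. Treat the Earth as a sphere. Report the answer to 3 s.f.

For Mercator, h = k = sec φ (a conformal cylindrical projection has a single point scale, 1/cos φ).
Areal scale = k² = sec²φ = 1/cos²(59.6°) = 1/0.5060² = 3.905.
True area = apparent / (areal scale) = 217000 / 3.905 ≈ 55600 km².

55600 km²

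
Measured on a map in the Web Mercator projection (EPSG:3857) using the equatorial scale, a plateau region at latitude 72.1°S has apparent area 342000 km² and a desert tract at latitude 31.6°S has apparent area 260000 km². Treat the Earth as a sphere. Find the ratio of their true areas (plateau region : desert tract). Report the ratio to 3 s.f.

0.171

Since Mercator area scale is 1/cos²φ, the true area equals the apparent area multiplied by cos²φ.
True area of plateau region: 342000 × cos²(72.1°) = 342000 × 0.09447 = 32310 km².
True area of desert tract: 260000 × cos²(31.6°) = 260000 × 0.7254 = 188600 km².
Ratio = 32310 / 188600 ≈ 0.171.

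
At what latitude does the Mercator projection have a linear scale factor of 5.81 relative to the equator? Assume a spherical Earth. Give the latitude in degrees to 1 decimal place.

80.1°

Mercator scale is k = sec φ = 1/cos φ.
1/cos φ = 5.81  ⇒  cos φ = 0.1721  ⇒  φ = arccos(0.1721) ≈ 80.1°.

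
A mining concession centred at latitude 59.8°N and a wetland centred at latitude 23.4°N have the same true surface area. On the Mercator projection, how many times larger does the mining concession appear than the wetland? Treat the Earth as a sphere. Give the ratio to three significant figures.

3.33

On Mercator, area is exaggerated by sec²φ = 1/cos²φ.
At 59.8°: sec²(59.8°) = 1/0.5030² = 3.952.
At 23.4°: sec²(23.4°) = 1/0.9178² = 1.187.
Ratio = 3.952/1.187 = cos²(23.4°)/cos²(59.8°) ≈ 3.33.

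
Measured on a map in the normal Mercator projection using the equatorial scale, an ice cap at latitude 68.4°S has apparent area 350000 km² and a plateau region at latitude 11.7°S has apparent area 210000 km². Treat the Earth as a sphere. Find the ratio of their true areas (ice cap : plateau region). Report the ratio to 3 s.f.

On Mercator the areal scale is sec²φ, so true area = apparent × cos²φ.
True area of ice cap: 350000 × cos²(68.4°) = 350000 × 0.1355 = 47430 km².
True area of plateau region: 210000 × cos²(11.7°) = 210000 × 0.9589 = 201400 km².
Ratio = 47430 / 201400 ≈ 0.236.

0.236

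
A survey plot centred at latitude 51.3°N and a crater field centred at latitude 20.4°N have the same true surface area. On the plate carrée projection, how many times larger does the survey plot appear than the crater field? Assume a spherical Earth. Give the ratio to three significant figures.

1.50

For the equirectangular projection with φ₀ = 0 (plate carrée), h = 1 along meridians and k = sec φ along parallels.
Areal scale at 51.3°: h·k = 1.000 × 1.599 = 1.599.
Areal scale at 20.4°: h·k = 1.000 × 1.067 = 1.067.
Ratio = 1.599/1.067 ≈ 1.50.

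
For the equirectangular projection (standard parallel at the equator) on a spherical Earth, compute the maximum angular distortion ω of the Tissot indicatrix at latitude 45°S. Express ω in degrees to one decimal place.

Plate carrée maps x = Rλ, y = Rφ. The meridian scale is h = 1 and the parallel scale is k = 1/cos φ = sec φ.
At 45°: h = 1.000, k = 1.414; principal scales a = 1.414, b = 1.000.
sin(ω/2) = (a − b)/(a + b) = 0.4142/2.414 = 0.1716, so ω = 2 arcsin(0.1716) ≈ 19.8°.

19.8°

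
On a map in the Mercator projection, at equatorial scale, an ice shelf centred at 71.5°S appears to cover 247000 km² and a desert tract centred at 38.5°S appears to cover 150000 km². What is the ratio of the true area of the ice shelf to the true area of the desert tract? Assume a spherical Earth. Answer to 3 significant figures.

On Mercator the areal scale is sec²φ, so true area = apparent × cos²φ.
True area of ice shelf: 247000 × cos²(71.5°) = 247000 × 0.1007 = 24870 km².
True area of desert tract: 150000 × cos²(38.5°) = 150000 × 0.6125 = 91870 km².
Ratio = 24870 / 91870 ≈ 0.271.

0.271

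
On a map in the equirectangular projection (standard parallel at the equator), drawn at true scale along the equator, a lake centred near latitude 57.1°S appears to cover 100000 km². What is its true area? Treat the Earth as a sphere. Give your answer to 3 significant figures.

For the equirectangular projection with φ₀ = 0 (plate carrée), h = 1 along meridians and k = sec φ along parallels.
Areal scale = h·k = 1 × sec φ; at 57.1°, h = 1.000, k = 1.841, so h·k = 1.841.
True area = apparent / (areal scale) = 100000 / 1.841 ≈ 54300 km².

54300 km²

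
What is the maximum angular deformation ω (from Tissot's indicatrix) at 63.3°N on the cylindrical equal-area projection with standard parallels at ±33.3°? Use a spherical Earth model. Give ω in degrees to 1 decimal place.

For cylindrical equal-area with standard parallel φ₀, h = cos φ / cos φ₀ and k = cos φ₀ / cos φ, so h·k = 1.
At 63.3°: h = 0.5376, k = 1.860; principal scales a = 1.860, b = 0.5376.
sin(ω/2) = (a − b)/(a + b) = 1.323/2.398 = 0.5516, so ω = 2 arcsin(0.5516) ≈ 67.0°.

67.0°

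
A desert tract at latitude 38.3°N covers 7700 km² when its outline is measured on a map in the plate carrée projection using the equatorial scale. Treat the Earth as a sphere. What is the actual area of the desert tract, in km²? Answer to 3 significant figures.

6040 km²

Plate carrée maps x = Rλ, y = Rφ. The meridian scale is h = 1 and the parallel scale is k = 1/cos φ = sec φ.
Areal scale = h·k = 1 × sec φ; at 38.3°, h = 1.000, k = 1.274, so h·k = 1.274.
True area = apparent / (areal scale) = 7700 / 1.274 ≈ 6040 km².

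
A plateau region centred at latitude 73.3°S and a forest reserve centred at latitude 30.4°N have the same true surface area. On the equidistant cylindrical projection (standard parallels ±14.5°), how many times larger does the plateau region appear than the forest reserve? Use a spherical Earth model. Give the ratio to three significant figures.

In the equirectangular projection with standard parallel φ₀ = 14.5° (x = Rλ cos φ₀, y = Rφ), meridians are true-scale (h = 1) and the parallel scale is k = cos φ₀ / cos φ.
Areal scale at 73.3°: h·k = 1.000 × 3.369 = 3.369.
Areal scale at 30.4°: h·k = 1.000 × 1.122 = 1.122.
Ratio = 3.369/1.122 ≈ 3.00.

3.00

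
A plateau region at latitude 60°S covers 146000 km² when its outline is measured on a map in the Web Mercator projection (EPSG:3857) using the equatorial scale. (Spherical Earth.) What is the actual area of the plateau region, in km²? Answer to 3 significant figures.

36500 km²

For Mercator, h = k = sec φ (a conformal cylindrical projection has a single point scale, 1/cos φ).
Areal scale = k² = sec²φ = 1/cos²(60°) = 1/0.5000² = 4.000.
True area = apparent / (areal scale) = 146000 / 4.000 ≈ 36500 km².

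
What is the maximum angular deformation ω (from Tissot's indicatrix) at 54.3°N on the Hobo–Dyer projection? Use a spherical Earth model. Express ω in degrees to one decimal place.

The Hobo–Dyer projection is cylindrical equal-area with φ₀ = 37.5°. A cylindrical equal-area projection with standard parallel φ₀ has meridian scale h = cos φ / cos φ₀ and parallel scale k = cos φ₀ / cos φ (so areas are preserved, h·k = 1).
At 54.3°: h = 0.7355, k = 1.360; principal scales a = 1.360, b = 0.7355.
sin(ω/2) = (a − b)/(a + b) = 0.6240/2.095 = 0.2978, so ω = 2 arcsin(0.2978) ≈ 34.7°.

34.7°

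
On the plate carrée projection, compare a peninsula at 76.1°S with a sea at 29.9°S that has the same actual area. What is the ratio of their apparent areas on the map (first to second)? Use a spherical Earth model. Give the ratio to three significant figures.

In the plate carrée (x = Rλ, y = Rφ), meridians are true-scale (h = 1) and parallels are stretched by k = sec φ.
Areal scale at 76.1°: h·k = 1.000 × 4.163 = 4.163.
Areal scale at 29.9°: h·k = 1.000 × 1.154 = 1.154.
Ratio = 4.163/1.154 ≈ 3.61.

3.61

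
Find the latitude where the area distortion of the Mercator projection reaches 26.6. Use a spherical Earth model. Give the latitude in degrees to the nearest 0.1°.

Mercator areal scale is sec²φ.
sec²φ = 26.6  ⇒  cos²φ = 0.03759  ⇒  cos φ = 0.1939.
φ = arccos(0.1939) ≈ 78.8°.

78.8°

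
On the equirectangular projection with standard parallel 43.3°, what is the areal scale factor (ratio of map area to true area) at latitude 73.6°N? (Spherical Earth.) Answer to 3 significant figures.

The equidistant cylindrical projection with φ₀ = 43.3° has h = 1 (meridians true) and k = cos φ₀ / cos φ along parallels.
Areal scale = h·k = 1 × cos φ₀ / cos φ; at 73.6°, h = 1.000, k = 2.578, so h·k = 2.578.

2.58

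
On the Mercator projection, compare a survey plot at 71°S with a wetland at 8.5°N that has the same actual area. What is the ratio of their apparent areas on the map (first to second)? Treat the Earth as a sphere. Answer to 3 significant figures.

9.23

Mercator areal scale is sec²φ.
At 71°: sec²(71°) = 1/0.3256² = 9.434.
At 8.5°: sec²(8.5°) = 1/0.9890² = 1.022.
Ratio = 9.434/1.022 = cos²(8.5°)/cos²(71°) ≈ 9.23.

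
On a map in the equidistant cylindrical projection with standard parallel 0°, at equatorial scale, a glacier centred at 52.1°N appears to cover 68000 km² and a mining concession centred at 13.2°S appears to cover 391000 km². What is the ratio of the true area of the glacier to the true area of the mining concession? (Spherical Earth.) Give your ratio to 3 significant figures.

0.110

Plate carrée has h = 1 and k = sec φ, giving areal scale sec φ; true area = (apparent area) · cos φ.
True area of glacier: 68000 × cos(52.1°) = 68000 × 0.6143 = 41770 km².
True area of mining concession: 391000 × cos(13.2°) = 391000 × 0.9736 = 380700 km².
Ratio = 41770 / 380700 ≈ 0.110.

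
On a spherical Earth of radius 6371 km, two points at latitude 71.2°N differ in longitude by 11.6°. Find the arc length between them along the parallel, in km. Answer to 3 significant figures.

416 km

Arc length along a parallel = R cos φ · Δλ (with Δλ in radians).
= 6371 × cos 71.2° × (11.6° × π/180) = 6371 × 0.3223 × 0.2025 ≈ 416 km.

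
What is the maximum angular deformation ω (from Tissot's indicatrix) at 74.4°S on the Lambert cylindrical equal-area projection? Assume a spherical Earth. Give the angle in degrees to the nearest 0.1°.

119.8°

The Lambert cylindrical equal-area projection is the cylindrical equal-area projection with its standard parallel at the equator (φ₀ = 0). For cylindrical equal-area with standard parallel φ₀, h = cos φ / cos φ₀ and k = cos φ₀ / cos φ, so h·k = 1.
At 74.4°: h = 0.2689, k = 3.719; principal scales a = 3.719, b = 0.2689.
sin(ω/2) = (a − b)/(a + b) = 3.450/3.988 = 0.8651, so ω = 2 arcsin(0.8651) ≈ 119.8°.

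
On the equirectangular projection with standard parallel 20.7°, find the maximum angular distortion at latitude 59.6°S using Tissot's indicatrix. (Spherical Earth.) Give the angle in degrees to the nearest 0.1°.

34.7°

The equidistant cylindrical projection with φ₀ = 20.7° has h = 1 (meridians true) and k = cos φ₀ / cos φ along parallels.
At 59.6°: h = 1.000, k = 1.849; principal scales a = 1.849, b = 1.000.
sin(ω/2) = (a − b)/(a + b) = 0.8486/2.849 = 0.2979, so ω = 2 arcsin(0.2979) ≈ 34.7°.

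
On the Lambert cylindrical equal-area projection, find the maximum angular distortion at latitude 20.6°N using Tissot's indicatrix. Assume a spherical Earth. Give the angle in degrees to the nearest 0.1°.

The Lambert cylindrical equal-area projection is the cylindrical equal-area projection with its standard parallel at the equator (φ₀ = 0). For cylindrical equal-area with standard parallel φ₀, h = cos φ / cos φ₀ and k = cos φ₀ / cos φ, so h·k = 1.
At 20.6°: h = 0.9361, k = 1.068; principal scales a = 1.068, b = 0.9361.
sin(ω/2) = (a − b)/(a + b) = 0.1322/2.004 = 0.06598, so ω = 2 arcsin(0.06598) ≈ 7.6°.

7.6°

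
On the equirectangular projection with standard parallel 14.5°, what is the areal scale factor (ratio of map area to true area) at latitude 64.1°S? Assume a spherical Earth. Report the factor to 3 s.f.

The equidistant cylindrical projection with φ₀ = 14.5° has h = 1 (meridians true) and k = cos φ₀ / cos φ along parallels.
Areal scale = h·k = 1 × cos φ₀ / cos φ; at 64.1°, h = 1.000, k = 2.216, so h·k = 2.216.

2.22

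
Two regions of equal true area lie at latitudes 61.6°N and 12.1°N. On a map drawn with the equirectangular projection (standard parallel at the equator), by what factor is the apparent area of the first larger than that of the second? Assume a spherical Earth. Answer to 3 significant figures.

For the equirectangular projection with φ₀ = 0 (plate carrée), h = 1 along meridians and k = sec φ along parallels.
Areal scale at 61.6°: h·k = 1.000 × 2.103 = 2.103.
Areal scale at 12.1°: h·k = 1.000 × 1.023 = 1.023.
Ratio = 2.103/1.023 ≈ 2.06.

2.06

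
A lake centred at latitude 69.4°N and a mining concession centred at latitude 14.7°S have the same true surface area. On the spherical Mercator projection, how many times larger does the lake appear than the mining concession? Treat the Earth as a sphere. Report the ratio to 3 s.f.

On Mercator, area is exaggerated by sec²φ = 1/cos²φ.
At 69.4°: sec²(69.4°) = 1/0.3518² = 8.078.
At 14.7°: sec²(14.7°) = 1/0.9673² = 1.069.
Ratio = 8.078/1.069 = cos²(14.7°)/cos²(69.4°) ≈ 7.56.

7.56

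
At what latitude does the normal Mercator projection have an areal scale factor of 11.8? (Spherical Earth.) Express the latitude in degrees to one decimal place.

73.1°

Mercator areal scale is sec²φ.
sec²φ = 11.8  ⇒  cos²φ = 0.08475  ⇒  cos φ = 0.2911.
φ = arccos(0.2911) ≈ 73.1°.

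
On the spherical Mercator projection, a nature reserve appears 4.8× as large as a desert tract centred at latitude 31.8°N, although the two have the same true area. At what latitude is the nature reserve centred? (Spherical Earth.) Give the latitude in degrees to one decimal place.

67.2°

Mercator areal scale is sec²φ, so apparent-area ratio = sec²φ₁ / sec²φ₂ = cos²φ₂ / cos²φ₁.
cos²φ₂ / cos²φ₁ = 4.8  ⇒  cos φ₁ = cos 31.8° / √4.8 = 0.8499/2.191 = 0.3879.
φ₁ = arccos(0.3879) ≈ 67.2°.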